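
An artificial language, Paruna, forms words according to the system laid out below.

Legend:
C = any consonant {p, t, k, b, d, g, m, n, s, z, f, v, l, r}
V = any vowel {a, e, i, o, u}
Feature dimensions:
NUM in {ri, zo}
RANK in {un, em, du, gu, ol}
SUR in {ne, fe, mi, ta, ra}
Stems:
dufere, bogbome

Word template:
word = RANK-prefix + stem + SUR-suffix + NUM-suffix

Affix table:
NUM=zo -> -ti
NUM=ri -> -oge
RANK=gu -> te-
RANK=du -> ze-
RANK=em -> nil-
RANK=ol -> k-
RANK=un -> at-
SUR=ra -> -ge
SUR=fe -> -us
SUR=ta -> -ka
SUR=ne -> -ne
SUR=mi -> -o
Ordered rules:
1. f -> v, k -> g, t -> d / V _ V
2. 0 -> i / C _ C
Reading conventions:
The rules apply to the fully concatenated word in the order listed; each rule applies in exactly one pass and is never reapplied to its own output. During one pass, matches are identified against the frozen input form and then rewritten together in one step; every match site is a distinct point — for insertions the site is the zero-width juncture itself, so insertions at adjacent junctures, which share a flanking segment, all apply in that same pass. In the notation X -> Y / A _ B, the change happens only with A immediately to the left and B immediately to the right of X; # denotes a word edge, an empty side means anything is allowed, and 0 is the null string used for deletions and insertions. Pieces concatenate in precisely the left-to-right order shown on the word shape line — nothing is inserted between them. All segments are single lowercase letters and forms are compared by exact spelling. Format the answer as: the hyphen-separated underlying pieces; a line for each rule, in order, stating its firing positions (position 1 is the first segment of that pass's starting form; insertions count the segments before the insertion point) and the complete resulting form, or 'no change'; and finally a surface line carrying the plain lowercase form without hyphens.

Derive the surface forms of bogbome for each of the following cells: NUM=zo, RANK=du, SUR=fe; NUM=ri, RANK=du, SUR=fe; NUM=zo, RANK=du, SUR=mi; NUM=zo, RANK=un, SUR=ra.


cell NUM=zo, RANK=du, SUR=fe:
underlying: ze-bogbome-us-ti
1. f -> v, k -> g, t -> d / V _ V: no change
2. 0 -> i / C _ C: inserts after position(s) 5, 11: zebogibomeusiti
surface: zebogibomeusiti

cell NUM=ri, RANK=du, SUR=fe:
underlying: ze-bogbome-us-oge
1. f -> v, k -> g, t -> d / V _ V: no change
2. 0 -> i / C _ C: inserts after position(s) 5: zebogibomeusoge
surface: zebogibomeusoge

cell NUM=zo, RANK=du, SUR=mi:
underlying: ze-bogbome-o-ti
1. f -> v, k -> g, t -> d / V _ V: fires at position(s) 11: zebogbomeodi
2. 0 -> i / C _ C: inserts after position(s) 5: zebogibomeodi
surface: zebogibomeodi

cell NUM=zo, RANK=un, SUR=ra:
underlying: at-bogbome-ge-ti
1. f -> v, k -> g, t -> d / V _ V: fires at position(s) 12: atbogbomegedi
2. 0 -> i / C _ C: inserts after position(s) 2, 5: atibogibomegedi
surface: atibogibomegedi


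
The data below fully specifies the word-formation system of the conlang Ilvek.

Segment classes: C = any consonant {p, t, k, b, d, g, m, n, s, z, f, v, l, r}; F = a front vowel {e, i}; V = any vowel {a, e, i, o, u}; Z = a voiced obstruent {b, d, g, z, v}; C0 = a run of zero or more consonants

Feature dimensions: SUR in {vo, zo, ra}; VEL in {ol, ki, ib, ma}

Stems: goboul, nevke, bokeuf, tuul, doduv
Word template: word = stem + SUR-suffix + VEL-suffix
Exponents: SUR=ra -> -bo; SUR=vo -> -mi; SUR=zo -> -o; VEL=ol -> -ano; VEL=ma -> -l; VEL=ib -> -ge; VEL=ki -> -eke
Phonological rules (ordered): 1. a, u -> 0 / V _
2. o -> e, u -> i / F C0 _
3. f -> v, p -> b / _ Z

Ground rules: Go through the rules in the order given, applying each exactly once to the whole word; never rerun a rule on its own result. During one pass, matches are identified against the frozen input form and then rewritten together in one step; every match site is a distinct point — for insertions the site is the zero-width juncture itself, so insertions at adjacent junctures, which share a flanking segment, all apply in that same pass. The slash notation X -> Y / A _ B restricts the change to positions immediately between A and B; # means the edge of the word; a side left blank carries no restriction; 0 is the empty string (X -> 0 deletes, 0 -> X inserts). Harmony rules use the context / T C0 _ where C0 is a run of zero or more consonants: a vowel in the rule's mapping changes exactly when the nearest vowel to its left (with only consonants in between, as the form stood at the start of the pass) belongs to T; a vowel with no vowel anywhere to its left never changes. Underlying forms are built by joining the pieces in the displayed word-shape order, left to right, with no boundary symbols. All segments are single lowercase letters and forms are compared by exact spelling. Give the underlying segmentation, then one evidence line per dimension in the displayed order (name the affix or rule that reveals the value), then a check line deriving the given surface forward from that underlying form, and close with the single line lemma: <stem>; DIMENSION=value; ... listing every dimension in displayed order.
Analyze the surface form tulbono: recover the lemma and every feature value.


underlying: tuul-bo-ano
SUR=ra - signalled by the affix -bo
VEL=ol - signalled by the affix -ano
check: tuulboano -> tulbono -> tulbono -> tulbono
lemma: tuul; SUR=ra; VEL=ol


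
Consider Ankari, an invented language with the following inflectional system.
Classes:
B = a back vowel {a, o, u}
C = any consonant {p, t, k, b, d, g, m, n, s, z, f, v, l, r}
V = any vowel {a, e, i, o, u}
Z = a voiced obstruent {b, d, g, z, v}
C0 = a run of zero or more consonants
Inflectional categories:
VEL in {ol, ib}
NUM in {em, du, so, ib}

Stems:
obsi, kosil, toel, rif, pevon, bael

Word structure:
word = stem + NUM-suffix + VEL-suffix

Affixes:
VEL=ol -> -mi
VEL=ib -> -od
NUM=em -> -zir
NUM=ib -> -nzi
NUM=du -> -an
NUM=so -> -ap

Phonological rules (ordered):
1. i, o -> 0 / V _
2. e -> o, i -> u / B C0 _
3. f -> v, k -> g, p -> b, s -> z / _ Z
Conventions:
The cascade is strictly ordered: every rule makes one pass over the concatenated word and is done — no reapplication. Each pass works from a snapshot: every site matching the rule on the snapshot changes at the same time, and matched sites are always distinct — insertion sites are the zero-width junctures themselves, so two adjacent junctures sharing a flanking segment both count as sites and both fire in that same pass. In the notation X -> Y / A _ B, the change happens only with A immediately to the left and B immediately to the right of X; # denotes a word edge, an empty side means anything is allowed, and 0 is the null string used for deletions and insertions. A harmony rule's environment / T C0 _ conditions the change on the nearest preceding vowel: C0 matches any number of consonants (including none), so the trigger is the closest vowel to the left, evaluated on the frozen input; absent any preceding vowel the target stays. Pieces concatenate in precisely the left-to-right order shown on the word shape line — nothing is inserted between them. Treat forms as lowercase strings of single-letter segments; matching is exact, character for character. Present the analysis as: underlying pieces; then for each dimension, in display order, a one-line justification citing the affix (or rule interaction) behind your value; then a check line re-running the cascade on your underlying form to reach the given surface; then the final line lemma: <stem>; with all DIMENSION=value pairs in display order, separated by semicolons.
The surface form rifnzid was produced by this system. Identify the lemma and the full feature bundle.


underlying: rif-nzi-od
VEL=ib - signalled by the affix -od
NUM=ib - signalled by the affix -nzi
check: rifnziod -> rifnzid -> rifnzid -> rifnzid
lemma: rif; VEL=ib; NUM=ib


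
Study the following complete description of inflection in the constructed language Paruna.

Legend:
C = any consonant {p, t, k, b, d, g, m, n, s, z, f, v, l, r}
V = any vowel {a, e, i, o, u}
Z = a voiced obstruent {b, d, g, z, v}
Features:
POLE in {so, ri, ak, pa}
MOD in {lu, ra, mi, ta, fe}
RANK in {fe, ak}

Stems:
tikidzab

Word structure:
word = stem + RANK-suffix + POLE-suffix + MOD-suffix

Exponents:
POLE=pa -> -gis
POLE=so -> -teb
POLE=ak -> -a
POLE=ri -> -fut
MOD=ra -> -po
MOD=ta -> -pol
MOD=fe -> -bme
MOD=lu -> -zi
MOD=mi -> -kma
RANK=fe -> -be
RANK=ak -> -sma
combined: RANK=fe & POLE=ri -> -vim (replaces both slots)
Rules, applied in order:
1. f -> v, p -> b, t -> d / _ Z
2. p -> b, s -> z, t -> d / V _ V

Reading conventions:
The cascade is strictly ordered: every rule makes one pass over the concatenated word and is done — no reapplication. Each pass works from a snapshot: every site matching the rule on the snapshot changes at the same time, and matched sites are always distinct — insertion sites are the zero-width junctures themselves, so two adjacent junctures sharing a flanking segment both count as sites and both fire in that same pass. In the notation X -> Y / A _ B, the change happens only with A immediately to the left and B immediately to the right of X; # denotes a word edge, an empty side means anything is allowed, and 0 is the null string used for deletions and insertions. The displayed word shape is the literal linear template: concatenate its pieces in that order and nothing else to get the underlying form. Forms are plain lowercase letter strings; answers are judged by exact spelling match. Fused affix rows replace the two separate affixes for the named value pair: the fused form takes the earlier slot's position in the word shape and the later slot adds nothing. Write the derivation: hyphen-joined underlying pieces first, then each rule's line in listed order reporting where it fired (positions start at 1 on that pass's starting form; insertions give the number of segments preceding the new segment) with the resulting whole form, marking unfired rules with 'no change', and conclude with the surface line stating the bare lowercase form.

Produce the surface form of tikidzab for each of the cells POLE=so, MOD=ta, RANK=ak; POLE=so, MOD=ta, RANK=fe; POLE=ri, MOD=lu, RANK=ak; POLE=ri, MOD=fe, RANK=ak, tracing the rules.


cell POLE=so, MOD=ta, RANK=ak:
underlying: tikidzab-sma-teb-pol
1. f -> v, p -> b, t -> d / _ Z: no change
2. p -> b, s -> z, t -> d / V _ V: fires at position(s) 12: tikidzabsmadebpol
surface: tikidzabsmadebpol

cell POLE=so, MOD=ta, RANK=fe:
underlying: tikidzab-be-teb-pol
1. f -> v, p -> b, t -> d / _ Z: no change
2. p -> b, s -> z, t -> d / V _ V: fires at position(s) 11: tikidzabbedebpol
surface: tikidzabbedebpol

cell POLE=ri, MOD=lu, RANK=ak:
underlying: tikidzab-sma-fut-zi
1. f -> v, p -> b, t -> d / _ Z: fires at position(s) 14: tikidzabsmafudzi
2. p -> b, s -> z, t -> d / V _ V: no change
surface: tikidzabsmafudzi

cell POLE=ri, MOD=fe, RANK=ak:
underlying: tikidzab-sma-fut-bme
1. f -> v, p -> b, t -> d / _ Z: fires at position(s) 14: tikidzabsmafudbme
2. p -> b, s -> z, t -> d / V _ V: no change
surface: tikidzabsmafudbme


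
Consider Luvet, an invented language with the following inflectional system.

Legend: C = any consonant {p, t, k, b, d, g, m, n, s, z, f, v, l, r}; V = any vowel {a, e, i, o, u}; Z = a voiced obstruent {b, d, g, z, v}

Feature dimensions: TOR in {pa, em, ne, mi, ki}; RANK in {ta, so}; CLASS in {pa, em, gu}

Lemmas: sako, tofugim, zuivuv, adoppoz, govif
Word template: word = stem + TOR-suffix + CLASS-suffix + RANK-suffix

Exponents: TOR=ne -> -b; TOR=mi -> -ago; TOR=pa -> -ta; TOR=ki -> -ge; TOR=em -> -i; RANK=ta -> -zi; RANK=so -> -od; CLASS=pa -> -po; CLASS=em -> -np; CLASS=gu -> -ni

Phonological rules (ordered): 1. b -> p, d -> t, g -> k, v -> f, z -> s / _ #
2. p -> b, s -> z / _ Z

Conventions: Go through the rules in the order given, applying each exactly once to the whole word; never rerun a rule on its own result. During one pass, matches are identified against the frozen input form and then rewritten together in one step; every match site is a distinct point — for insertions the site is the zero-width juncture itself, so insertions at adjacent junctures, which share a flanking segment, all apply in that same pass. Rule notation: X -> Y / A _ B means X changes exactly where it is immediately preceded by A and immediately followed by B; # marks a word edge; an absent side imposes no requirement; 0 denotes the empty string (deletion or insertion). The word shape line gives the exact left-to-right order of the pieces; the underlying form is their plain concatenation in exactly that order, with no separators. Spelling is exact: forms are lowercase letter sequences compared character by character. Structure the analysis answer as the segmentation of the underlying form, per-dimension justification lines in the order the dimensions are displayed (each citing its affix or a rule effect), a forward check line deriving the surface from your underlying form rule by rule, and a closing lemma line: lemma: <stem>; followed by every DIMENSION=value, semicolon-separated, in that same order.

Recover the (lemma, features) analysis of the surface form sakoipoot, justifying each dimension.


underlying: sako-i-po-od
TOR=em - signalled by the affix -i
RANK=so - signalled by the affix -od
CLASS=pa - signalled by the affix -po
check: sakoipood -> sakoipoot -> sakoipoot
lemma: sako; TOR=em; RANK=so; CLASS=pa


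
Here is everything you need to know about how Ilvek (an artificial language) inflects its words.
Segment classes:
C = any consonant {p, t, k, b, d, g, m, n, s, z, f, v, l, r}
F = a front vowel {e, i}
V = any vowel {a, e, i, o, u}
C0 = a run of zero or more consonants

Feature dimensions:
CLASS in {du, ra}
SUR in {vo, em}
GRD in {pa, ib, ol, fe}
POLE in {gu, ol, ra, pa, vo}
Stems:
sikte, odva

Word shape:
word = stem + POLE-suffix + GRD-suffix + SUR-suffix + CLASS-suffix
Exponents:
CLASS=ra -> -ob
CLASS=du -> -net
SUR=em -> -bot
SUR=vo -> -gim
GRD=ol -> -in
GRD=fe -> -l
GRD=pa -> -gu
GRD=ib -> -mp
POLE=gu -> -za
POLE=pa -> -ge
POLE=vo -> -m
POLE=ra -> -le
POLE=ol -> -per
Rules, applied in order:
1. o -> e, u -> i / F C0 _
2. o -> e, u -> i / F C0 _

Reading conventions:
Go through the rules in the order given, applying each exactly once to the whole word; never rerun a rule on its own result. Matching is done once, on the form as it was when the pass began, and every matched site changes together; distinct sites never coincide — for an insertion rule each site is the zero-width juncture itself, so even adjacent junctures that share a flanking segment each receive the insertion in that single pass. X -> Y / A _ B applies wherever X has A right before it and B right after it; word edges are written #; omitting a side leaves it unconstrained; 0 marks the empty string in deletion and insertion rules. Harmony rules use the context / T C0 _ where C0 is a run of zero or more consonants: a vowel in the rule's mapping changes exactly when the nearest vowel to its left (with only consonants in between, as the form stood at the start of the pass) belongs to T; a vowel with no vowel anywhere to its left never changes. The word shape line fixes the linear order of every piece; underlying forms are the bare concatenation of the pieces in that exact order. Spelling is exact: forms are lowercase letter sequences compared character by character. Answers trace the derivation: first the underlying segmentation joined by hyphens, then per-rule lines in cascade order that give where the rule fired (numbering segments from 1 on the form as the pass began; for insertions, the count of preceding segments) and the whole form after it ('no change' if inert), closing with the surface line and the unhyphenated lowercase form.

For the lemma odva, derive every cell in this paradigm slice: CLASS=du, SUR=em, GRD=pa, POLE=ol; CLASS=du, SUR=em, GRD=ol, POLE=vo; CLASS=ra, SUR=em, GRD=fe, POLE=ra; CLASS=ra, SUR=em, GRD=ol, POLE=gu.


cell CLASS=du, SUR=em, GRD=pa, POLE=ol:
underlying: odva-per-gu-bot-net
1. o -> e, u -> i / F C0 _: fires at position(s) 9: odvapergibotnet
2. o -> e, u -> i / F C0 _: fires at position(s) 11: odvapergibetnet
surface: odvapergibetnet

cell CLASS=du, SUR=em, GRD=ol, POLE=vo:
underlying: odva-m-in-bot-net
1. o -> e, u -> i / F C0 _: fires at position(s) 9: odvaminbetnet
2. o -> e, u -> i / F C0 _: no change
surface: odvaminbetnet

cell CLASS=ra, SUR=em, GRD=fe, POLE=ra:
underlying: odva-le-l-bot-ob
1. o -> e, u -> i / F C0 _: fires at position(s) 9: odvalelbetob
2. o -> e, u -> i / F C0 _: fires at position(s) 11: odvalelbeteb
surface: odvalelbeteb

cell CLASS=ra, SUR=em, GRD=ol, POLE=gu:
underlying: odva-za-in-bot-ob
1. o -> e, u -> i / F C0 _: fires at position(s) 10: odvazainbetob
2. o -> e, u -> i / F C0 _: fires at position(s) 12: odvazainbeteb
surface: odvazainbeteb


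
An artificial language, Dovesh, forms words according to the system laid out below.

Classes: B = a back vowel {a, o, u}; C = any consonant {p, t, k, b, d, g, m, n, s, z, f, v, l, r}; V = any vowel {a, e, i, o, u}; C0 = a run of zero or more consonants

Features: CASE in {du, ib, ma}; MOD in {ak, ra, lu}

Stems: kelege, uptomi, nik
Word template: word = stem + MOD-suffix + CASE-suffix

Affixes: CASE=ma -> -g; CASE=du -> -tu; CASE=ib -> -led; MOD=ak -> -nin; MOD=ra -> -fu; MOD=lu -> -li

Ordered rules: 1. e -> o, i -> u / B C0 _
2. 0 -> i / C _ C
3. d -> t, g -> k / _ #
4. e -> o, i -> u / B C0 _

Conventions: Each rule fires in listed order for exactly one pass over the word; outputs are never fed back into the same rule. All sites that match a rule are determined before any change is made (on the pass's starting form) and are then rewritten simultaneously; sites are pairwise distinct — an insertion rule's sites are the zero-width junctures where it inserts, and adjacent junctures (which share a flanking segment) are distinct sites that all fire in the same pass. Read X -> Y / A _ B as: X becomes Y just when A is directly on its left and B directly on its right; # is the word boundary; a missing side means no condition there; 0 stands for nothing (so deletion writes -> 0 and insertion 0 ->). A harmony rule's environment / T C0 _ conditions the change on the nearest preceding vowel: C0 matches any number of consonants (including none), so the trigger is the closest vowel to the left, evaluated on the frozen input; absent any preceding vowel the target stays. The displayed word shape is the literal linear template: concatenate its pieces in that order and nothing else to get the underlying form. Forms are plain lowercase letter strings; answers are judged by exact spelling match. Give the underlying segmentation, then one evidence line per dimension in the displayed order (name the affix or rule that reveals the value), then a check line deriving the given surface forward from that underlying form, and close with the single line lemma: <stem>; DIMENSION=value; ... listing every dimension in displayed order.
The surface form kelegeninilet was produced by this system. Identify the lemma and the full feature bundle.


underlying: kelege-nin-led
CASE=ib - signalled by the affix -led
MOD=ak - signalled by the affix -nin
check: kelegeninled -> kelegeninled -> kelegeniniled -> kelegeninilet -> kelegeninilet
lemma: kelege; CASE=ib; MOD=ak


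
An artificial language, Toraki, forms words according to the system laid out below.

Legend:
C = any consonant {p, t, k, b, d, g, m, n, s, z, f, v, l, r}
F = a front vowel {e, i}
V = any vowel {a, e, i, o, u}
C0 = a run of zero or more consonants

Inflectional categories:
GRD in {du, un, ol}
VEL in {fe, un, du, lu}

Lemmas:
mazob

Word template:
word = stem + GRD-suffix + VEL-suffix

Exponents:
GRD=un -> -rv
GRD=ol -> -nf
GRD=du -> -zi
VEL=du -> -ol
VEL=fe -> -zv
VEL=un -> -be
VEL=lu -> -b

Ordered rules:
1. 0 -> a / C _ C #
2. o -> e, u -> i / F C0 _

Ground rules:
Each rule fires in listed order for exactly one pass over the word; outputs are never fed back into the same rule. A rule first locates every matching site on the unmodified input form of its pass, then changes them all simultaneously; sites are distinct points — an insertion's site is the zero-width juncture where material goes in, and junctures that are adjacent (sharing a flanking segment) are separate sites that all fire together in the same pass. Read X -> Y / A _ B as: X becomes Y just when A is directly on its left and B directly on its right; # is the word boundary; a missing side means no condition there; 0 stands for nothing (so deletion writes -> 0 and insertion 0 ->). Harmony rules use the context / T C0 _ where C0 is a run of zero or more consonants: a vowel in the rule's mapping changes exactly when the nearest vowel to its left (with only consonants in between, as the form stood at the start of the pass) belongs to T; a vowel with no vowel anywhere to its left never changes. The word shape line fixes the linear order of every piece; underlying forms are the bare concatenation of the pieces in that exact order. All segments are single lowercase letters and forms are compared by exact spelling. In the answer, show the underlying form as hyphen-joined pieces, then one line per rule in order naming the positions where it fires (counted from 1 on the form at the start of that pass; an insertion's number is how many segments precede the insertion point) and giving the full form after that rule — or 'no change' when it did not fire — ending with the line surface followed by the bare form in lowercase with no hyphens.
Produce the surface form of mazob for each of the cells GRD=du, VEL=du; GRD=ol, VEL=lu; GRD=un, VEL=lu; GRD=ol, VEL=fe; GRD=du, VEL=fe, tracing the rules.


cell GRD=du, VEL=du:
underlying: mazob-zi-ol
1. 0 -> a / C _ C #: no change
2. o -> e, u -> i / F C0 _: fires at position(s) 8: mazobziel
surface: mazobziel

cell GRD=ol, VEL=lu:
underlying: mazob-nf-b
1. 0 -> a / C _ C #: inserts after position(s) 7: mazobnfab
2. o -> e, u -> i / F C0 _: no change
surface: mazobnfab

cell GRD=un, VEL=lu:
underlying: mazob-rv-b
1. 0 -> a / C _ C #: inserts after position(s) 7: mazobrvab
2. o -> e, u -> i / F C0 _: no change
surface: mazobrvab

cell GRD=ol, VEL=fe:
underlying: mazob-nf-zv
1. 0 -> a / C _ C #: inserts after position(s) 8: mazobnfzav
2. o -> e, u -> i / F C0 _: no change
surface: mazobnfzav

cell GRD=du, VEL=fe:
underlying: mazob-zi-zv
1. 0 -> a / C _ C #: inserts after position(s) 8: mazobzizav
2. o -> e, u -> i / F C0 _: no change
surface: mazobzizav


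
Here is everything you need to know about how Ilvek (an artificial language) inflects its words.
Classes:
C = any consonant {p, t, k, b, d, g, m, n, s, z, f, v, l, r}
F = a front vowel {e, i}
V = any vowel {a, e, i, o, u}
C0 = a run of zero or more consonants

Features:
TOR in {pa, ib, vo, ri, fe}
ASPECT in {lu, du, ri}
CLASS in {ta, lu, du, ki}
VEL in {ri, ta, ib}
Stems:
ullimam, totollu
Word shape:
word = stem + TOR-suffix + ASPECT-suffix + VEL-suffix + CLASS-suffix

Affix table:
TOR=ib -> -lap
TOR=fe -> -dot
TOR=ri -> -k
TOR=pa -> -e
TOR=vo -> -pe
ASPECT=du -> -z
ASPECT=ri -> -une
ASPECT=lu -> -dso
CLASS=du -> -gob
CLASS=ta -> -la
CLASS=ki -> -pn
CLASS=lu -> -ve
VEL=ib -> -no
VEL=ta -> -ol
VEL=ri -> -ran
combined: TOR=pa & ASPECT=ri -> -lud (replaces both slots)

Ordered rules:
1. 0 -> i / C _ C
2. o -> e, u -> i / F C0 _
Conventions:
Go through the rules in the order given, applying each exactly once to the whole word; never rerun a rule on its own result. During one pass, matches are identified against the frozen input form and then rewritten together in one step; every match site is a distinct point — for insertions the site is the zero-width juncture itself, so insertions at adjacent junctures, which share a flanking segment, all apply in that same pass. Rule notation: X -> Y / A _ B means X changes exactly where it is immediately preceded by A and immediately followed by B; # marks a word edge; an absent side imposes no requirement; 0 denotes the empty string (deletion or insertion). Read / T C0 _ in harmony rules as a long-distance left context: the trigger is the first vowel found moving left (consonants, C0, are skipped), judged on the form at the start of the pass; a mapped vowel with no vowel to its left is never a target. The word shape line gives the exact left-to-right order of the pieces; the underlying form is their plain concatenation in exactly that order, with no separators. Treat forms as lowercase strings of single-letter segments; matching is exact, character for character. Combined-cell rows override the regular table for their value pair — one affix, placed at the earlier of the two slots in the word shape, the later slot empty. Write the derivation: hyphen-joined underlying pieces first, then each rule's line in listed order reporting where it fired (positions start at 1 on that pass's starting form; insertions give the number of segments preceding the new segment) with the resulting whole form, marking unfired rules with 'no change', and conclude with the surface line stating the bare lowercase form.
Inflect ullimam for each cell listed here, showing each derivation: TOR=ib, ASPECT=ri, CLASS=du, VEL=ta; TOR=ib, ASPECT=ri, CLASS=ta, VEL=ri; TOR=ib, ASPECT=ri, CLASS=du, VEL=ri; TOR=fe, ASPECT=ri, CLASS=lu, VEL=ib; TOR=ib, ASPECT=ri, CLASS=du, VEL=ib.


cell TOR=ib, ASPECT=ri, CLASS=du, VEL=ta:
underlying: ullimam-lap-une-ol-gob
1. 0 -> i / C _ C: inserts after position(s) 2, 7, 15: ulilimamilapuneoligob
2. o -> e, u -> i / F C0 _: fires at position(s) 16, 20: ulilimamilapuneeligeb
surface: ulilimamilapuneeligeb

cell TOR=ib, ASPECT=ri, CLASS=ta, VEL=ri:
underlying: ullimam-lap-une-ran-la
1. 0 -> i / C _ C: inserts after position(s) 2, 7, 16: ulilimamilapuneranila
2. o -> e, u -> i / F C0 _: no change
surface: ulilimamilapuneranila

cell TOR=ib, ASPECT=ri, CLASS=du, VEL=ri:
underlying: ullimam-lap-une-ran-gob
1. 0 -> i / C _ C: inserts after position(s) 2, 7, 16: ulilimamilapuneranigob
2. o -> e, u -> i / F C0 _: fires at position(s) 21: ulilimamilapuneranigeb
surface: ulilimamilapuneranigeb

cell TOR=fe, ASPECT=ri, CLASS=lu, VEL=ib:
underlying: ullimam-dot-une-no-ve
1. 0 -> i / C _ C: inserts after position(s) 2, 7: ulilimamidotunenove
2. o -> e, u -> i / F C0 _: fires at position(s) 11, 17: ulilimamidetuneneve
surface: ulilimamidetuneneve

cell TOR=ib, ASPECT=ri, CLASS=du, VEL=ib:
underlying: ullimam-lap-une-no-gob
1. 0 -> i / C _ C: inserts after position(s) 2, 7: ulilimamilapunenogob
2. o -> e, u -> i / F C0 _: fires at position(s) 17: ulilimamilapunenegob
surface: ulilimamilapunenegob


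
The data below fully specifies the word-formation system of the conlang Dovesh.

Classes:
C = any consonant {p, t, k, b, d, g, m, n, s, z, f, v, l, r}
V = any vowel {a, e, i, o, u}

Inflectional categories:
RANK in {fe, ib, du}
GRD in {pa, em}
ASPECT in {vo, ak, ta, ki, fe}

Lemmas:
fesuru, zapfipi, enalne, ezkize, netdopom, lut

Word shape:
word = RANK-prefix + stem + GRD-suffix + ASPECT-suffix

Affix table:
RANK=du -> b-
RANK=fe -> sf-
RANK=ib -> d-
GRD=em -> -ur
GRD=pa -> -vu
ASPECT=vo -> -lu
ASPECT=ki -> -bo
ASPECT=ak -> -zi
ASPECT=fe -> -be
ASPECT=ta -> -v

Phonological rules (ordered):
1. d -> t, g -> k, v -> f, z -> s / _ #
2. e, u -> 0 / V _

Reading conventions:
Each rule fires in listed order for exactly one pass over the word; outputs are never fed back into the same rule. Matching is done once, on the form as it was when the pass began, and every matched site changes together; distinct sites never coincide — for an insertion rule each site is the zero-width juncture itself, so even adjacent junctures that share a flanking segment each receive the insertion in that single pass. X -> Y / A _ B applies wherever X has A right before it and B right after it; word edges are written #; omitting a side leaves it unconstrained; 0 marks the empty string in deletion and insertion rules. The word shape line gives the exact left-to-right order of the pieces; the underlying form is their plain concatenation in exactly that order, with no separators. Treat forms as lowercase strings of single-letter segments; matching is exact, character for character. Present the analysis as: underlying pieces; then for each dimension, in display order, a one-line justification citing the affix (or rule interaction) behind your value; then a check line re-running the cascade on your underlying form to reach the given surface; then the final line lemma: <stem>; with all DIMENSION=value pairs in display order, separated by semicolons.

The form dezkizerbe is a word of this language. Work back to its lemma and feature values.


underlying: d-ezkize-ur-be
RANK=ib - signalled by the affix d-
GRD=em - signalled by the affix -ur
ASPECT=fe - signalled by the affix -be
check: dezkizeurbe -> dezkizeurbe -> dezkizerbe
lemma: ezkize; RANK=ib; GRD=em; ASPECT=fe


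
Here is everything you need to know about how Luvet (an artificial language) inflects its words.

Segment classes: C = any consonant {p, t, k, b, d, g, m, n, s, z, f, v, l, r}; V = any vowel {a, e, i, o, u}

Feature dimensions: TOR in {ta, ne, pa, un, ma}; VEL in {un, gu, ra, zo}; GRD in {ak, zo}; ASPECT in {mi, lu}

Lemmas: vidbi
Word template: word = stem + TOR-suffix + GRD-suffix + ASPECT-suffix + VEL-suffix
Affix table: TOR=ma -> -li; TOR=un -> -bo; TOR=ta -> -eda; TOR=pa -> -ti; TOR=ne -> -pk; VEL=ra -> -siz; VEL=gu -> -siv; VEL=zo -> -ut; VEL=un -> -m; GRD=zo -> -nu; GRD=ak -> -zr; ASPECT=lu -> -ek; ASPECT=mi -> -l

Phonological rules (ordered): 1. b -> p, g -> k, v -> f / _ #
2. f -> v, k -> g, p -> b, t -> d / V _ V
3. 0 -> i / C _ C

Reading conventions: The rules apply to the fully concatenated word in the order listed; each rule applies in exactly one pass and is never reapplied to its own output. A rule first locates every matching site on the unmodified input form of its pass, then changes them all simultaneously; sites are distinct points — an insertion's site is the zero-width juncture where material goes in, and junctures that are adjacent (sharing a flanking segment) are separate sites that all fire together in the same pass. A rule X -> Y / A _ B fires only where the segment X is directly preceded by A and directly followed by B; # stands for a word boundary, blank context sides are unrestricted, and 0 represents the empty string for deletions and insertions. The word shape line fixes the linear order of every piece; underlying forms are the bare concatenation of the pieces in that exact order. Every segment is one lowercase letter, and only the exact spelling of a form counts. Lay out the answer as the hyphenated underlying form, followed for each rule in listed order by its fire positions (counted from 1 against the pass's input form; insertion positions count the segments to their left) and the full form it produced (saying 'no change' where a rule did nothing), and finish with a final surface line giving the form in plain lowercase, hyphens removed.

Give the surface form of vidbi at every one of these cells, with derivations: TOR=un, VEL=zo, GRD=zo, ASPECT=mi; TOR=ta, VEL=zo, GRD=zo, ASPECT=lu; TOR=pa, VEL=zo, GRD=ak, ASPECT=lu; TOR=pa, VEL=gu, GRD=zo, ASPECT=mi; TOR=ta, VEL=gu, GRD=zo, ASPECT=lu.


cell TOR=un, VEL=zo, GRD=zo, ASPECT=mi:
underlying: vidbi-bo-nu-l-ut
1. b -> p, g -> k, v -> f / _ #: no change
2. f -> v, k -> g, p -> b, t -> d / V _ V: no change
3. 0 -> i / C _ C: inserts after position(s) 3: vidibibonulut
surface: vidibibonulut

cell TOR=ta, VEL=zo, GRD=zo, ASPECT=lu:
underlying: vidbi-eda-nu-ek-ut
1. b -> p, g -> k, v -> f / _ #: no change
2. f -> v, k -> g, p -> b, t -> d / V _ V: fires at position(s) 12: vidbiedanuegut
3. 0 -> i / C _ C: inserts after position(s) 3: vidibiedanuegut
surface: vidibiedanuegut

cell TOR=pa, VEL=zo, GRD=ak, ASPECT=lu:
underlying: vidbi-ti-zr-ek-ut
1. b -> p, g -> k, v -> f / _ #: no change
2. f -> v, k -> g, p -> b, t -> d / V _ V: fires at position(s) 6, 11: vidbidizregut
3. 0 -> i / C _ C: inserts after position(s) 3, 8: vidibidiziregut
surface: vidibidiziregut

cell TOR=pa, VEL=gu, GRD=zo, ASPECT=mi:
underlying: vidbi-ti-nu-l-siv
1. b -> p, g -> k, v -> f / _ #: fires at position(s) 13: vidbitinulsif
2. f -> v, k -> g, p -> b, t -> d / V _ V: fires at position(s) 6: vidbidinulsif
3. 0 -> i / C _ C: inserts after position(s) 3, 10: vidibidinulisif
surface: vidibidinulisif

cell TOR=ta, VEL=gu, GRD=zo, ASPECT=lu:
underlying: vidbi-eda-nu-ek-siv
1. b -> p, g -> k, v -> f / _ #: fires at position(s) 15: vidbiedanueksif
2. f -> v, k -> g, p -> b, t -> d / V _ V: no change
3. 0 -> i / C _ C: inserts after position(s) 3, 12: vidibiedanuekisif
surface: vidibiedanuekisif


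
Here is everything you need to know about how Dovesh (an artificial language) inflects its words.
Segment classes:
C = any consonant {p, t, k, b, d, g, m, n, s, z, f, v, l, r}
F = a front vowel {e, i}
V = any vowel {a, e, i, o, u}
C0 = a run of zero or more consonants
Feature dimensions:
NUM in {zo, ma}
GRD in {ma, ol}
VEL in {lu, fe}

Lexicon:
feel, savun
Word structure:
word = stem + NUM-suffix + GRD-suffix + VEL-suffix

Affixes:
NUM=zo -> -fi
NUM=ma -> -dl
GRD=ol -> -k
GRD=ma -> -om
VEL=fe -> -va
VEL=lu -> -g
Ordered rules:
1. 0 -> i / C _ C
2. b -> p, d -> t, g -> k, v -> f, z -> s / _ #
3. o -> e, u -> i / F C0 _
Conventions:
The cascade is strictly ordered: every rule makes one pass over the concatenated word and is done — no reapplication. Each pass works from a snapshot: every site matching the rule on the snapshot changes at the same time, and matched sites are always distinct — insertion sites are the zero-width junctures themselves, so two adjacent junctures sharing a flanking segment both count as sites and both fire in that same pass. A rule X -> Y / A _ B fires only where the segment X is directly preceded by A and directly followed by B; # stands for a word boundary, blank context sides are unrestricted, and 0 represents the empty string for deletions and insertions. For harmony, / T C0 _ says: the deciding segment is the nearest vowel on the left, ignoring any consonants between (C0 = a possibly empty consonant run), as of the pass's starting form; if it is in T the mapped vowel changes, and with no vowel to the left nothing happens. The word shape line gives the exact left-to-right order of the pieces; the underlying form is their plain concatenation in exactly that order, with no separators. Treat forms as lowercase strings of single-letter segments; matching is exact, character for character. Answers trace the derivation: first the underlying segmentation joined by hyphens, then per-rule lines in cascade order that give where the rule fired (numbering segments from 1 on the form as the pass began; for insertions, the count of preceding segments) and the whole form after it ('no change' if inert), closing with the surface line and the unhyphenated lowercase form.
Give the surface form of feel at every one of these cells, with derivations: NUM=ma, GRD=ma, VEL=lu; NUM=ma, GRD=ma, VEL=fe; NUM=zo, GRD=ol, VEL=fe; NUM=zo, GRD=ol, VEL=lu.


cell NUM=ma, GRD=ma, VEL=lu:
underlying: feel-dl-om-g
1. 0 -> i / C _ C: inserts after position(s) 4, 5, 8: feelidilomig
2. b -> p, d -> t, g -> k, v -> f, z -> s / _ #: fires at position(s) 12: feelidilomik
3. o -> e, u -> i / F C0 _: fires at position(s) 9: feelidilemik
surface: feelidilemik

cell NUM=ma, GRD=ma, VEL=fe:
underlying: feel-dl-om-va
1. 0 -> i / C _ C: inserts after position(s) 4, 5, 8: feelidilomiva
2. b -> p, d -> t, g -> k, v -> f, z -> s / _ #: no change
3. o -> e, u -> i / F C0 _: fires at position(s) 9: feelidilemiva
surface: feelidilemiva

cell NUM=zo, GRD=ol, VEL=fe:
underlying: feel-fi-k-va
1. 0 -> i / C _ C: inserts after position(s) 4, 7: feelifikiva
2. b -> p, d -> t, g -> k, v -> f, z -> s / _ #: no change
3. o -> e, u -> i / F C0 _: no change
surface: feelifikiva

cell NUM=zo, GRD=ol, VEL=lu:
underlying: feel-fi-k-g
1. 0 -> i / C _ C: inserts after position(s) 4, 7: feelifikig
2. b -> p, d -> t, g -> k, v -> f, z -> s / _ #: fires at position(s) 10: feelifikik
3. o -> e, u -> i / F C0 _: no change
surface: feelifikik


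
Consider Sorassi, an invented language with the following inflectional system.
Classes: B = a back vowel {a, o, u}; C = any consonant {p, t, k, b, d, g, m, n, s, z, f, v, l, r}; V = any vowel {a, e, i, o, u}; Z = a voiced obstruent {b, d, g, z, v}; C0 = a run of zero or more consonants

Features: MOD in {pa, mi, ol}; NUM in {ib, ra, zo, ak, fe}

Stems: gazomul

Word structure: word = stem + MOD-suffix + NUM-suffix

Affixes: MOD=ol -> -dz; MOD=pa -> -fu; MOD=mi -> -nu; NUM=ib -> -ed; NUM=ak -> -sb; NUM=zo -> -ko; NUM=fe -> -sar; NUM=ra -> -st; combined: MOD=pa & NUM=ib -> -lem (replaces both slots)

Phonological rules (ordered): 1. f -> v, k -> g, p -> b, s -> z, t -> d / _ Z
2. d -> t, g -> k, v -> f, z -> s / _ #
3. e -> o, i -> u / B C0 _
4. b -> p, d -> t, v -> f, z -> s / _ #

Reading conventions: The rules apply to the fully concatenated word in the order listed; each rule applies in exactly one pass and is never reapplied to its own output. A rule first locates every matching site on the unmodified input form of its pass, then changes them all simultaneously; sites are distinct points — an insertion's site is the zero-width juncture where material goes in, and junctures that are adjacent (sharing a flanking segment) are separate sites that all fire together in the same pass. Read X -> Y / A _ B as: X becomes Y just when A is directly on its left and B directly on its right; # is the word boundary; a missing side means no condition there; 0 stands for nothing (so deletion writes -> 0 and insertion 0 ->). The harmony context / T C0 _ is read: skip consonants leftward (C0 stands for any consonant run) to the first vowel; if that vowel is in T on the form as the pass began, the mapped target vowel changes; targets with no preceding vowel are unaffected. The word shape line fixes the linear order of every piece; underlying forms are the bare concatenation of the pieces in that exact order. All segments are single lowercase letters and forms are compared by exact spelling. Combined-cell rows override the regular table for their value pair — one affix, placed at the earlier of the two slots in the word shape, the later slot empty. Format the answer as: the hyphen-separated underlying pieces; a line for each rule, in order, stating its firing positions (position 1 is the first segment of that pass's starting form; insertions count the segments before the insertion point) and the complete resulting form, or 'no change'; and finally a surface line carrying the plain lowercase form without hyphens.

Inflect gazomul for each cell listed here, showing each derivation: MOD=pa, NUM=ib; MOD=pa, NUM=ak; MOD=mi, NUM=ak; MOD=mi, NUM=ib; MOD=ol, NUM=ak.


cell MOD=pa, NUM=ib:
underlying: gazomul-lem
1. f -> v, k -> g, p -> b, s -> z, t -> d / _ Z: no change
2. d -> t, g -> k, v -> f, z -> s / _ #: no change
3. e -> o, i -> u / B C0 _: fires at position(s) 9: gazomullom
4. b -> p, d -> t, v -> f, z -> s / _ #: no change
surface: gazomullom

cell MOD=pa, NUM=ak:
underlying: gazomul-fu-sb
1. f -> v, k -> g, p -> b, s -> z, t -> d / _ Z: fires at position(s) 10: gazomulfuzb
2. d -> t, g -> k, v -> f, z -> s / _ #: no change
3. e -> o, i -> u / B C0 _: no change
4. b -> p, d -> t, v -> f, z -> s / _ #: fires at position(s) 11: gazomulfuzp
surface: gazomulfuzp

cell MOD=mi, NUM=ak:
underlying: gazomul-nu-sb
1. f -> v, k -> g, p -> b, s -> z, t -> d / _ Z: fires at position(s) 10: gazomulnuzb
2. d -> t, g -> k, v -> f, z -> s / _ #: no change
3. e -> o, i -> u / B C0 _: no change
4. b -> p, d -> t, v -> f, z -> s / _ #: fires at position(s) 11: gazomulnuzp
surface: gazomulnuzp

cell MOD=mi, NUM=ib:
underlying: gazomul-nu-ed
1. f -> v, k -> g, p -> b, s -> z, t -> d / _ Z: no change
2. d -> t, g -> k, v -> f, z -> s / _ #: fires at position(s) 11: gazomulnuet
3. e -> o, i -> u / B C0 _: fires at position(s) 10: gazomulnuot
4. b -> p, d -> t, v -> f, z -> s / _ #: no change
surface: gazomulnuot

cell MOD=ol, NUM=ak:
underlying: gazomul-dz-sb
1. f -> v, k -> g, p -> b, s -> z, t -> d / _ Z: fires at position(s) 10: gazomuldzzb
2. d -> t, g -> k, v -> f, z -> s / _ #: no change
3. e -> o, i -> u / B C0 _: no change
4. b -> p, d -> t, v -> f, z -> s / _ #: fires at position(s) 11: gazomuldzzp
surface: gazomuldzzp


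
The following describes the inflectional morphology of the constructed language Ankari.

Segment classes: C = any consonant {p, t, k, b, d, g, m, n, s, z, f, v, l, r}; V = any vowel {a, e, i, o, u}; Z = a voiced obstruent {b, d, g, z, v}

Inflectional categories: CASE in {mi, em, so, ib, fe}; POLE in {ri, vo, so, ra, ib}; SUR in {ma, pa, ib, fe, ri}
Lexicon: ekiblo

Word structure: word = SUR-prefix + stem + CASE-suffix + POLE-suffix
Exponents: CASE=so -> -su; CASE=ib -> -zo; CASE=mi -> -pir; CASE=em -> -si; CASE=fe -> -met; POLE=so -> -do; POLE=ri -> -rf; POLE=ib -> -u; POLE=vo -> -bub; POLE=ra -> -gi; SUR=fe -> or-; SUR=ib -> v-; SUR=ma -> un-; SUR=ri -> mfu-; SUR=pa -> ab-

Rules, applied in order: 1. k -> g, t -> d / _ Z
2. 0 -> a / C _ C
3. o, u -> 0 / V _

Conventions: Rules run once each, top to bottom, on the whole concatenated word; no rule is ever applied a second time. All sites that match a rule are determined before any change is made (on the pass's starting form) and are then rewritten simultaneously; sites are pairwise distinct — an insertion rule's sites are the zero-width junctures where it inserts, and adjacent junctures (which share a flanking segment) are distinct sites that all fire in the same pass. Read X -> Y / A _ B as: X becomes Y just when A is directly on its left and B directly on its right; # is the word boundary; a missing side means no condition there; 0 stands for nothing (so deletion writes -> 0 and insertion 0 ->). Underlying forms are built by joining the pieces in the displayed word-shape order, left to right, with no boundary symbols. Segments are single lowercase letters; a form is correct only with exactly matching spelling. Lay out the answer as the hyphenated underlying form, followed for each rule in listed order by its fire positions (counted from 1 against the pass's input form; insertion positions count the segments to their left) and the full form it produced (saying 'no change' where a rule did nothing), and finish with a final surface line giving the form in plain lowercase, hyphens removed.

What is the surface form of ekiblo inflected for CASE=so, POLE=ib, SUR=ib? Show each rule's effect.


underlying: v-ekiblo-su-u
1. k -> g, t -> d / _ Z: no change
2. 0 -> a / C _ C: inserts after position(s) 5: vekibalosuu
3. o, u -> 0 / V _: fires at position(s) 11: vekibalosu
surface: vekibalosu
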